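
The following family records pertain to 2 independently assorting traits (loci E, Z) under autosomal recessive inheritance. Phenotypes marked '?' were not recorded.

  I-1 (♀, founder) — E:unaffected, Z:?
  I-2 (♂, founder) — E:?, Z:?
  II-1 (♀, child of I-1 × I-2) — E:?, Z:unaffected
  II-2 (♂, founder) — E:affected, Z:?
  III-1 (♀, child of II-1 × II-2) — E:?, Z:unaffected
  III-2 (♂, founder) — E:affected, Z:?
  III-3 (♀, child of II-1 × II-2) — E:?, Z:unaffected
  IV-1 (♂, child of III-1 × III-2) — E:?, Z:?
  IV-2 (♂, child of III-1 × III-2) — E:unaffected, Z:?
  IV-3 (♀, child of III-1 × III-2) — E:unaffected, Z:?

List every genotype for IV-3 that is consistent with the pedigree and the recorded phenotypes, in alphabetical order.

E/I-1 un ·: EE|Ee
E/I-2 ? ·: EE|Ee|ee
E/II-1 ? I-1×I-2: EE|Ee
E/II-2 aff ·: ee
E/III-1 ? II-1×II-2: Ee
E/III-2 aff ·: ee
E/III-3 ? II-1×II-2: Ee|ee
E/IV-1 ? III-1×III-2: Ee|ee
E/IV-2 un III-1×III-2: Ee
E/IV-3 un III-1×III-2: Ee
⇒ E over [I-1,I-2,II-1,II-2,III-1,III-2,III-3,IV-1,IV-2,IV-3]: 28 consistent
Z/I-1 ? ·: ZZ|Zz|zz
Z/I-2 ? ·: ZZ|Zz|zz
Z/II-1 un I-1×I-2: ZZ|Zz
Z/II-2 ? ·: ZZ|Zz|zz
Z/III-1 un II-1×II-2: ZZ|Zz
Z/III-2 ? ·: ZZ|Zz|zz
Z/III-3 un II-1×II-2: ZZ|Zz
Z/IV-1 ? III-1×III-2: ZZ|Zz|zz
Z/IV-2 ? III-1×III-2: ZZ|Zz|zz
Z/IV-3 ? III-1×III-2: ZZ|Zz|zz
⇒ Z over [I-1,I-2,II-1,II-2,III-1,III-2,III-3,IV-1,IV-2,IV-3]: 2421 consistent

IV-3 ∈ {Ee ZZ, Ee Zz, Ee zz}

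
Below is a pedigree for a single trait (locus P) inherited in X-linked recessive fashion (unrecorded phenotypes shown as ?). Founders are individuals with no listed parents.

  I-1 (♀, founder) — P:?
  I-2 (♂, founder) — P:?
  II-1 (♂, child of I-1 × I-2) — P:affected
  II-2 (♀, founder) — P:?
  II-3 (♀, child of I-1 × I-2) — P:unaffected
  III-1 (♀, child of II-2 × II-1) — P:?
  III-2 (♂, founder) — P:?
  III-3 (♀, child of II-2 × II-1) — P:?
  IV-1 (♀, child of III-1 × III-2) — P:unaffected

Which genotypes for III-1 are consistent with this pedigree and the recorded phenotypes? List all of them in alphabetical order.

III-1 ∈ {X^PX^p, X^pX^p}

P/I-1 ? ·: X^PX^p|X^pX^p
P/I-2 ? ·: X^PY|X^pY
P/II-1 aff I-1×I-2: X^pY
P/II-2 ? ·: X^PX^P|X^PX^p|X^pX^p
P/II-3 un I-1×I-2: X^PX^P|X^PX^p
P/III-1 ? II-2×II-1: X^PX^p|X^pX^p
P/III-2 ? ·: X^PY|X^pY
P/III-3 ? II-2×II-1: X^PX^p|X^pX^p
P/IV-1 un III-1×III-2: X^PX^P|X^PX^p
⇒ P over [I-1,I-2,II-1,II-2,II-3,III-1,III-2,III-3,IV-1]: 48 consistent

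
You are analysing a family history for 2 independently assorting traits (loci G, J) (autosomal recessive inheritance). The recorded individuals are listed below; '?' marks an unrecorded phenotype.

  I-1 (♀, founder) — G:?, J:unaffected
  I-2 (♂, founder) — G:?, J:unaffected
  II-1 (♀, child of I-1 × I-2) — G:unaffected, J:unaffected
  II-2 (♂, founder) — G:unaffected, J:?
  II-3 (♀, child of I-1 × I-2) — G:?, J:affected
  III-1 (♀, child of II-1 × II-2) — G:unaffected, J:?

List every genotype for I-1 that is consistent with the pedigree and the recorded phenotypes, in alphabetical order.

I-1 ∈ {GG Jj, Gg Jj, gg Jj}

G/I-1 ? ·: GG|Gg|gg
G/I-2 ? ·: GG|Gg|gg
G/II-1 un I-1×I-2: GG|Gg
G/II-2 un ·: GG|Gg
G/II-3 ? I-1×I-2: GG|Gg|gg
G/III-1 un II-1×II-2: GG|Gg
⇒ G over [I-1,I-2,II-1,II-2,II-3,III-1]: 76 consistent
J/I-1 un ·: Jj
J/I-2 un ·: Jj
J/II-1 un I-1×I-2: JJ|Jj
J/II-2 ? ·: JJ|Jj|jj
J/II-3 aff I-1×I-2: jj
J/III-1 ? II-1×II-2: JJ|Jj|jj
⇒ J over [I-1,I-2,II-1,II-2,II-3,III-1]: 11 consistent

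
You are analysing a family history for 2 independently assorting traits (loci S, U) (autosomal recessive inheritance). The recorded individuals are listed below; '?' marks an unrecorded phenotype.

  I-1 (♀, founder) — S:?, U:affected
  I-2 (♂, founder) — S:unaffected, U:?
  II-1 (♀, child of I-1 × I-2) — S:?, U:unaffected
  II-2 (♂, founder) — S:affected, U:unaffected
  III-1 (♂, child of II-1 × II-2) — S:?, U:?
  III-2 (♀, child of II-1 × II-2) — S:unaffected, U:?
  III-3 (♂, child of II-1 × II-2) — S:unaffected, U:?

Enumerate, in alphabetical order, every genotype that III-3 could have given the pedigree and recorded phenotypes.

III-3 ∈ {Ss UU, Ss Uu, Ss uu}

S/I-1 ? ·: SS|Ss|ss
S/I-2 un ·: SS|Ss
S/II-1 ? I-1×I-2: SS|Ss
S/II-2 aff ·: ss
S/III-1 ? II-1×II-2: Ss|ss
S/III-2 un II-1×II-2: Ss
S/III-3 un II-1×II-2: Ss
⇒ S over [I-1,I-2,II-1,II-2,III-1,III-2,III-3]: 14 consistent
U/I-1 aff ·: uu
U/I-2 ? ·: UU|Uu
U/II-1 un I-1×I-2: Uu
U/II-2 un ·: UU|Uu
U/III-1 ? II-1×II-2: UU|Uu|uu
U/III-2 ? II-1×II-2: UU|Uu|uu
U/III-3 ? II-1×II-2: UU|Uu|uu
⇒ U over [I-1,I-2,II-1,II-2,III-1,III-2,III-3]: 70 consistent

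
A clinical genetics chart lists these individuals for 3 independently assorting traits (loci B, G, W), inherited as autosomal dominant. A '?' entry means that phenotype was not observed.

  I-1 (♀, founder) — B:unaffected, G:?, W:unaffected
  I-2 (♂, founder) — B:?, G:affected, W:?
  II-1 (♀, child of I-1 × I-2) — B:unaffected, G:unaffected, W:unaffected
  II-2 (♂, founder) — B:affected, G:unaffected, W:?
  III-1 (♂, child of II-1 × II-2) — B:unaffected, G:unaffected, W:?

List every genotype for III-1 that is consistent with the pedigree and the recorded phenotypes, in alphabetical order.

III-1 ∈ {bb gg Ww, bb gg ww}

B/I-1 un ·: bb
B/I-2 ? ·: bb|Bb
B/II-1 un I-1×I-2: bb
B/II-2 aff ·: Bb
B/III-1 un II-1×II-2: bb
⇒ B over [I-1,I-2,II-1,II-2,III-1]: 2 consistent
G/I-1 ? ·: gg|Gg
G/I-2 aff ·: Gg
G/II-1 un I-1×I-2: gg
G/II-2 un ·: gg
G/III-1 un II-1×II-2: gg
⇒ G over [I-1,I-2,II-1,II-2,III-1]: 2 consistent
W/I-1 un ·: ww
W/I-2 ? ·: ww|Ww
W/II-1 un I-1×I-2: ww
W/II-2 ? ·: ww|Ww|WW
W/III-1 ? II-1×II-2: ww|Ww
⇒ W over [I-1,I-2,II-1,II-2,III-1]: 8 consistent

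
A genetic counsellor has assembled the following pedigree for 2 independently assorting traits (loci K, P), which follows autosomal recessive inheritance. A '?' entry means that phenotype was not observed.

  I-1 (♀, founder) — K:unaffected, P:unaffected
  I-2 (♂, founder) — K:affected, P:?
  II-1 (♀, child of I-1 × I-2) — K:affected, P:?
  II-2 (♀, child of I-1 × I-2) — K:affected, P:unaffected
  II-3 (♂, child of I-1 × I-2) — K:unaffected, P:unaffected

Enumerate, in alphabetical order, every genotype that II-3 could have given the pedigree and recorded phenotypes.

II-3 ∈ {Kk PP, Kk Pp}

K/I-1 un ·: Kk
K/I-2 aff ·: kk
K/II-1 aff I-1×I-2: kk
K/II-2 aff I-1×I-2: kk
K/II-3 un I-1×I-2: Kk
⇒ K over [I-1,I-2,II-1,II-2,II-3]: 1 consistent
P/I-1 un ·: PP|Pp
P/I-2 ? ·: PP|Pp|pp
P/II-1 ? I-1×I-2: PP|Pp|pp
P/II-2 un I-1×I-2: PP|Pp
P/II-3 un I-1×I-2: PP|Pp
⇒ P over [I-1,I-2,II-1,II-2,II-3]: 32 consistent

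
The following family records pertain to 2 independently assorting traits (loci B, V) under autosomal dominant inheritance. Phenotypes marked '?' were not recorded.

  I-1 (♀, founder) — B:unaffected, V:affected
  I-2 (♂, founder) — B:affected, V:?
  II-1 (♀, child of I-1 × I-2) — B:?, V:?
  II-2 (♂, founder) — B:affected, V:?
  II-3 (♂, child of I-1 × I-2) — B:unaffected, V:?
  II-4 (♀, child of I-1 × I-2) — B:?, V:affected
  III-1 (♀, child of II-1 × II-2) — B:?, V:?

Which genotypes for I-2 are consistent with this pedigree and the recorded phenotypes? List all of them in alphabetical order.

B/I-1 un ·: bb
B/I-2 aff ·: Bb
B/II-1 ? I-1×I-2: bb|Bb
B/II-2 aff ·: Bb|BB
B/II-3 un I-1×I-2: bb
B/II-4 ? I-1×I-2: bb|Bb
B/III-1 ? II-1×II-2: bb|Bb|BB
⇒ B over [I-1,I-2,II-1,II-2,II-3,II-4,III-1]: 16 consistent
V/I-1 aff ·: Vv|VV
V/I-2 ? ·: vv|Vv|VV
V/II-1 ? I-1×I-2: vv|Vv|VV
V/II-2 ? ·: vv|Vv|VV
V/II-3 ? I-1×I-2: vv|Vv|VV
V/II-4 aff I-1×I-2: Vv|VV
V/III-1 ? II-1×II-2: vv|Vv|VV
⇒ V over [I-1,I-2,II-1,II-2,II-3,II-4,III-1]: 211 consistent

I-2 ∈ {Bb VV, Bb Vv, Bb vv}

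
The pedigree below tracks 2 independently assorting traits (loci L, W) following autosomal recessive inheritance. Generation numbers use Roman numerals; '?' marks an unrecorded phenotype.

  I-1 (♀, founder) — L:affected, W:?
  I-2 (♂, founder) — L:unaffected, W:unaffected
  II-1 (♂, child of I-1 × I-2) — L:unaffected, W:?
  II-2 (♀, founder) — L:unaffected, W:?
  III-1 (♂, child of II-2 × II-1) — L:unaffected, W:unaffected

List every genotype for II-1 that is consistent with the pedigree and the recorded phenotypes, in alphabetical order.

L/I-1 aff ·: ll
L/I-2 un ·: LL|Ll
L/II-1 un I-1×I-2: Ll
L/II-2 un ·: LL|Ll
L/III-1 un II-2×II-1: LL|Ll
⇒ L over [I-1,I-2,II-1,II-2,III-1]: 8 consistent
W/I-1 ? ·: WW|Ww|ww
W/I-2 un ·: WW|Ww
W/II-1 ? I-1×I-2: WW|Ww|ww
W/II-2 ? ·: WW|Ww|ww
W/III-1 un II-2×II-1: WW|Ww
⇒ W over [I-1,I-2,II-1,II-2,III-1]: 45 consistent

II-1 ∈ {Ll WW, Ll Ww, Ll ww}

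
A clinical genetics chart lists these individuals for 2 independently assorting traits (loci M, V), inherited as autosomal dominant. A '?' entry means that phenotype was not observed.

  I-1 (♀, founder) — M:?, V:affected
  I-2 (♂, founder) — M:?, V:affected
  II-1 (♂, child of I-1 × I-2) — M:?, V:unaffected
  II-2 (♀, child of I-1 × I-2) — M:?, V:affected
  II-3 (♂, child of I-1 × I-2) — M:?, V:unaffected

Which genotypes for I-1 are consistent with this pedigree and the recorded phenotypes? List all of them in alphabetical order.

M/I-1 ? ·: mm|Mm|MM
M/I-2 ? ·: mm|Mm|MM
M/II-1 ? I-1×I-2: mm|Mm|MM
M/II-2 ? I-1×I-2: mm|Mm|MM
M/II-3 ? I-1×I-2: mm|Mm|MM
⇒ M over [I-1,I-2,II-1,II-2,II-3]: 63 consistent
V/I-1 aff ·: Vv
V/I-2 aff ·: Vv
V/II-1 un I-1×I-2: vv
V/II-2 aff I-1×I-2: Vv|VV
V/II-3 un I-1×I-2: vv
⇒ V over [I-1,I-2,II-1,II-2,II-3]: 2 consistent

I-1 ∈ {MM Vv, Mm Vv, mm Vv}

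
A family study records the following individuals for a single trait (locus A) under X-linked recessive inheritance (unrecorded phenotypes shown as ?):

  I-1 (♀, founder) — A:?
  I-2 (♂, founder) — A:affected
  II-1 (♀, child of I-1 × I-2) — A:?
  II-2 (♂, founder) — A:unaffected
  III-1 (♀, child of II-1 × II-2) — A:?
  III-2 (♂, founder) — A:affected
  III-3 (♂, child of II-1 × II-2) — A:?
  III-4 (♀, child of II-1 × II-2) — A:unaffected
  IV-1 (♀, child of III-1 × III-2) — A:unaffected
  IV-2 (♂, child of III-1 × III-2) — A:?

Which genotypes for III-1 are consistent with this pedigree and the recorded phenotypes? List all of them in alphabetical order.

III-1 ∈ {X^AX^A, X^AX^a}

A/I-1 ? ·: X^AX^A|X^AX^a|X^aX^a
A/I-2 aff ·: X^aY
A/II-1 ? I-1×I-2: X^AX^a|X^aX^a
A/II-2 un ·: X^AY
A/III-1 ? II-1×II-2: X^AX^A|X^AX^a
A/III-2 aff ·: X^aY
A/III-3 ? II-1×II-2: X^AY|X^aY
A/III-4 un II-1×II-2: X^AX^A|X^AX^a
A/IV-1 un III-1×III-2: X^AX^a
A/IV-2 ? III-1×III-2: X^AY|X^aY
⇒ A over [I-1,I-2,II-1,II-2,III-1,III-2,III-3,III-4,IV-1,IV-2]: 28 consistent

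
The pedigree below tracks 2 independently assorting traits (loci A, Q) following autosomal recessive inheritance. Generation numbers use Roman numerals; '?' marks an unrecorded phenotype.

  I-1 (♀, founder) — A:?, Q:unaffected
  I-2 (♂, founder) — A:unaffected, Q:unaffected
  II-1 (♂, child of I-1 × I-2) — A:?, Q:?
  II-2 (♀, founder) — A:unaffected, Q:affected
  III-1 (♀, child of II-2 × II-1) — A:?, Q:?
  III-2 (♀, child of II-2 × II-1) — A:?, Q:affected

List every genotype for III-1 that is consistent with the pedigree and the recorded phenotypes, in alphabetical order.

III-1 ∈ {AA Qq, AA qq, Aa Qq, Aa qq, aa Qq, aa qq}

A/I-1 ? ·: AA|Aa|aa
A/I-2 un ·: AA|Aa
A/II-1 ? I-1×I-2: AA|Aa|aa
A/II-2 un ·: AA|Aa
A/III-1 ? II-2×II-1: AA|Aa|aa
A/III-2 ? II-2×II-1: AA|Aa|aa
⇒ A over [I-1,I-2,II-1,II-2,III-1,III-2]: 95 consistent
Q/I-1 un ·: QQ|Qq
Q/I-2 un ·: QQ|Qq
Q/II-1 ? I-1×I-2: Qq|qq
Q/II-2 aff ·: qq
Q/III-1 ? II-2×II-1: Qq|qq
Q/III-2 aff II-2×II-1: qq
⇒ Q over [I-1,I-2,II-1,II-2,III-1,III-2]: 7 consistent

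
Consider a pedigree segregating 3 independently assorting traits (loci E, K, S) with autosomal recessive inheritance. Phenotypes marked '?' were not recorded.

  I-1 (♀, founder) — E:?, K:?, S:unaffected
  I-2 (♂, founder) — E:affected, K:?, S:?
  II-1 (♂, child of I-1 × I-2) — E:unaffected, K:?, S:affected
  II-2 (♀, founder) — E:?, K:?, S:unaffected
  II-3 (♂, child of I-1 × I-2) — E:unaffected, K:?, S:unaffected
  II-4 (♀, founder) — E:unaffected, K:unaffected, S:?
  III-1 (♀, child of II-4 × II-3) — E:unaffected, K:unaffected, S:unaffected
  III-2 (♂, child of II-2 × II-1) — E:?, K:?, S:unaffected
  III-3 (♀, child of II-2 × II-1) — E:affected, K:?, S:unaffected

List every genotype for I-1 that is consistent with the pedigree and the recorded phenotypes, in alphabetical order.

E/I-1 ? ·: EE|Ee
E/I-2 aff ·: ee
E/II-1 un I-1×I-2: Ee
E/II-2 ? ·: Ee|ee
E/II-3 un I-1×I-2: Ee
E/II-4 un ·: EE|Ee
E/III-1 un II-4×II-3: EE|Ee
E/III-2 ? II-2×II-1: EE|Ee|ee
E/III-3 aff II-2×II-1: ee
⇒ E over [I-1,I-2,II-1,II-2,II-3,II-4,III-1,III-2,III-3]: 40 consistent
K/I-1 ? ·: KK|Kk|kk
K/I-2 ? ·: KK|Kk|kk
K/II-1 ? I-1×I-2: KK|Kk|kk
K/II-2 ? ·: KK|Kk|kk
K/II-3 ? I-1×I-2: KK|Kk|kk
K/II-4 un ·: KK|Kk
K/III-1 un II-4×II-3: KK|Kk
K/III-2 ? II-2×II-1: KK|Kk|kk
K/III-3 ? II-2×II-1: KK|Kk|kk
⇒ K over [I-1,I-2,II-1,II-2,II-3,II-4,III-1,III-2,III-3]: 1025 consistent
S/I-1 un ·: Ss
S/I-2 ? ·: Ss|ss
S/II-1 aff I-1×I-2: ss
S/II-2 un ·: SS|Ss
S/II-3 un I-1×I-2: SS|Ss
S/II-4 ? ·: SS|Ss|ss
S/III-1 un II-4×II-3: SS|Ss
S/III-2 un II-2×II-1: Ss
S/III-3 un II-2×II-1: Ss
⇒ S over [I-1,I-2,II-1,II-2,II-3,II-4,III-1,III-2,III-3]: 28 consistent

I-1 ∈ {EE KK Ss, EE Kk Ss, EE kk Ss, Ee KK Ss, Ee Kk Ss, Ee kk Ss}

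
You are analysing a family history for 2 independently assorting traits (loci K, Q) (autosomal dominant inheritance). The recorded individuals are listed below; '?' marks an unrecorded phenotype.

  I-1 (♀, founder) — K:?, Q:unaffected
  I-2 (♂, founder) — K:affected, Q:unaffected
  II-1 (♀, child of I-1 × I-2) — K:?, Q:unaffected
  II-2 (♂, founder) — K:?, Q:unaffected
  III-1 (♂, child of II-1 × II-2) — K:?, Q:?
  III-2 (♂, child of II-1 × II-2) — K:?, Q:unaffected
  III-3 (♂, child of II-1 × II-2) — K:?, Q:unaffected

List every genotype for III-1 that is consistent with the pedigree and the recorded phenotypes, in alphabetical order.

K/I-1 ? ·: kk|Kk|KK
K/I-2 aff ·: Kk|KK
K/II-1 ? I-1×I-2: kk|Kk|KK
K/II-2 ? ·: kk|Kk|KK
K/III-1 ? II-1×II-2: kk|Kk|KK
K/III-2 ? II-1×II-2: kk|Kk|KK
K/III-3 ? II-1×II-2: kk|Kk|KK
⇒ K over [I-1,I-2,II-1,II-2,III-1,III-2,III-3]: 275 consistent
Q/I-1 un ·: qq
Q/I-2 un ·: qq
Q/II-1 un I-1×I-2: qq
Q/II-2 un ·: qq
Q/III-1 ? II-1×II-2: qq
Q/III-2 un II-1×II-2: qq
Q/III-3 un II-1×II-2: qq
⇒ Q over [I-1,I-2,II-1,II-2,III-1,III-2,III-3]: 1 consistent

III-1 ∈ {KK qq, Kk qq, kk qq}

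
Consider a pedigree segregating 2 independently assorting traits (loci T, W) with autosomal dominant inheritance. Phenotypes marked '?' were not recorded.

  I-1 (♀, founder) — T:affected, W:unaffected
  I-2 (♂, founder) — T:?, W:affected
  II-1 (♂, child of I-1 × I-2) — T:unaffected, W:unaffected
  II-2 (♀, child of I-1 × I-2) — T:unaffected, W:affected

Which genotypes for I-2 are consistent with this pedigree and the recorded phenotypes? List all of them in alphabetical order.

T/I-1 aff ·: Tt
T/I-2 ? ·: tt|Tt
T/II-1 un I-1×I-2: tt
T/II-2 un I-1×I-2: tt
⇒ T over [I-1,I-2,II-1,II-2]: 2 consistent
W/I-1 un ·: ww
W/I-2 aff ·: Ww
W/II-1 un I-1×I-2: ww
W/II-2 aff I-1×I-2: Ww
⇒ W over [I-1,I-2,II-1,II-2]: 1 consistent

I-2 ∈ {Tt Ww, tt Ww}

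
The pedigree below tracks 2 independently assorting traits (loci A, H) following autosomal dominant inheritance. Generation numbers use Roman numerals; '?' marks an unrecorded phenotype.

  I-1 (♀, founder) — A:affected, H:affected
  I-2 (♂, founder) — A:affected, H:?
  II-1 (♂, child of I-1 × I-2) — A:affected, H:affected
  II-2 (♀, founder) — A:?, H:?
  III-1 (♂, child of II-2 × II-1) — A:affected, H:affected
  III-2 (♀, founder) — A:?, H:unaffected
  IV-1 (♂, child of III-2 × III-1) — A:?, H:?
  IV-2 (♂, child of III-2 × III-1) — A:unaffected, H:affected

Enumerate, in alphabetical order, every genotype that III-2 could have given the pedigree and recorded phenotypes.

III-2 ∈ {Aa hh, aa hh}

A/I-1 aff ·: Aa|AA
A/I-2 aff ·: Aa|AA
A/II-1 aff I-1×I-2: Aa|AA
A/II-2 ? ·: aa|Aa|AA
A/III-1 aff II-2×II-1: Aa
A/III-2 ? ·: aa|Aa
A/IV-1 ? III-2×III-1: aa|Aa|AA
A/IV-2 un III-2×III-1: aa
⇒ A over [I-1,I-2,II-1,II-2,III-1,III-2,IV-1,IV-2]: 85 consistent
H/I-1 aff ·: Hh|HH
H/I-2 ? ·: hh|Hh|HH
H/II-1 aff I-1×I-2: Hh|HH
H/II-2 ? ·: hh|Hh|HH
H/III-1 aff II-2×II-1: Hh|HH
H/III-2 un ·: hh
H/IV-1 ? III-2×III-1: hh|Hh
H/IV-2 aff III-2×III-1: Hh
⇒ H over [I-1,I-2,II-1,II-2,III-1,III-2,IV-1,IV-2]: 64 consistent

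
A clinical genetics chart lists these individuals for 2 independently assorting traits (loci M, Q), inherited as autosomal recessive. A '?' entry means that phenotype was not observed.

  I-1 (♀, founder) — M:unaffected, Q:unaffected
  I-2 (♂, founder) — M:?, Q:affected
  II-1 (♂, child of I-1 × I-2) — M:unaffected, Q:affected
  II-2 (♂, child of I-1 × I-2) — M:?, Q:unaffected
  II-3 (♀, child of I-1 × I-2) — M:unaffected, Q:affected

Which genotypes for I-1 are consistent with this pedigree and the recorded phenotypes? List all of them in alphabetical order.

I-1 ∈ {MM Qq, Mm Qq}

M/I-1 un ·: MM|Mm
M/I-2 ? ·: MM|Mm|mm
M/II-1 un I-1×I-2: MM|Mm
M/II-2 ? I-1×I-2: MM|Mm|mm
M/II-3 un I-1×I-2: MM|Mm
⇒ M over [I-1,I-2,II-1,II-2,II-3]: 32 consistent
Q/I-1 un ·: Qq
Q/I-2 aff ·: qq
Q/II-1 aff I-1×I-2: qq
Q/II-2 un I-1×I-2: Qq
Q/II-3 aff I-1×I-2: qq
⇒ Q over [I-1,I-2,II-1,II-2,II-3]: 1 consistent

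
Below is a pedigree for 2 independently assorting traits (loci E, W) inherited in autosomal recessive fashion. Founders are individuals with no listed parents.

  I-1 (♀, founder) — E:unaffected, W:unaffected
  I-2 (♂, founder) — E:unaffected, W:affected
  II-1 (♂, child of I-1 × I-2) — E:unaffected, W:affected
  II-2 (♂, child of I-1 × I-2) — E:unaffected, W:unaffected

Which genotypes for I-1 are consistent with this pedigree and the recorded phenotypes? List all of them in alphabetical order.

E/I-1 un ·: EE|Ee
E/I-2 un ·: EE|Ee
E/II-1 un I-1×I-2: EE|Ee
E/II-2 un I-1×I-2: EE|Ee
⇒ E over [I-1,I-2,II-1,II-2]: 13 consistent
W/I-1 un ·: Ww
W/I-2 aff ·: ww
W/II-1 aff I-1×I-2: ww
W/II-2 un I-1×I-2: Ww
⇒ W over [I-1,I-2,II-1,II-2]: 1 consistent

I-1 ∈ {EE Ww, Ee Ww}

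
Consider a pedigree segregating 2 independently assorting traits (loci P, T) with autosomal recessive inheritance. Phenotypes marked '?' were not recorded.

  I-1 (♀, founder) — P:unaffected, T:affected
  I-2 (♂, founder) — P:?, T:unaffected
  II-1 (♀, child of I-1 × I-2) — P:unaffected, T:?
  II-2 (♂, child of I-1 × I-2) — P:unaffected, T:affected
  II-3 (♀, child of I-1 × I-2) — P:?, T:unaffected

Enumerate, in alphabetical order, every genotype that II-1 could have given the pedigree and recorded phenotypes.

II-1 ∈ {PP Tt, PP tt, Pp Tt, Pp tt}

P/I-1 un ·: PP|Pp
P/I-2 ? ·: PP|Pp|pp
P/II-1 un I-1×I-2: PP|Pp
P/II-2 un I-1×I-2: PP|Pp
P/II-3 ? I-1×I-2: PP|Pp|pp
⇒ P over [I-1,I-2,II-1,II-2,II-3]: 32 consistent
T/I-1 aff ·: tt
T/I-2 un ·: Tt
T/II-1 ? I-1×I-2: Tt|tt
T/II-2 aff I-1×I-2: tt
T/II-3 un I-1×I-2: Tt
⇒ T over [I-1,I-2,II-1,II-2,II-3]: 2 consistent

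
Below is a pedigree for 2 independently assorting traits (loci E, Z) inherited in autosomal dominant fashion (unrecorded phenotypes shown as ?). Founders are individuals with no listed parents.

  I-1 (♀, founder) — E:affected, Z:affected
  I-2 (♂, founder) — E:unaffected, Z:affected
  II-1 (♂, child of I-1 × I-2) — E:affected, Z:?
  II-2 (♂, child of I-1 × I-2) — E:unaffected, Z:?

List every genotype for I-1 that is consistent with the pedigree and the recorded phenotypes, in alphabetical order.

I-1 ∈ {Ee ZZ, Ee Zz}

E/I-1 aff ·: Ee
E/I-2 un ·: ee
E/II-1 aff I-1×I-2: Ee
E/II-2 un I-1×I-2: ee
⇒ E over [I-1,I-2,II-1,II-2]: 1 consistent
Z/I-1 aff ·: Zz|ZZ
Z/I-2 aff ·: Zz|ZZ
Z/II-1 ? I-1×I-2: zz|Zz|ZZ
Z/II-2 ? I-1×I-2: zz|Zz|ZZ
⇒ Z over [I-1,I-2,II-1,II-2]: 18 consistent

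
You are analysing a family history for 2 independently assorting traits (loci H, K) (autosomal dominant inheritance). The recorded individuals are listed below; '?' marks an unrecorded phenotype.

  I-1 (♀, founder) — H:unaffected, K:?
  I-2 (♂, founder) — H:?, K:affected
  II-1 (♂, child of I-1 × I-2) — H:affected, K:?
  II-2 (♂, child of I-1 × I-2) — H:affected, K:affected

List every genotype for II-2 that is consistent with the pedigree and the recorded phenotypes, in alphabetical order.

II-2 ∈ {Hh KK, Hh Kk}

H/I-1 un ·: hh
H/I-2 ? ·: Hh|HH
H/II-1 aff I-1×I-2: Hh
H/II-2 aff I-1×I-2: Hh
⇒ H over [I-1,I-2,II-1,II-2]: 2 consistent
K/I-1 ? ·: kk|Kk|KK
K/I-2 aff ·: Kk|KK
K/II-1 ? I-1×I-2: kk|Kk|KK
K/II-2 aff I-1×I-2: Kk|KK
⇒ K over [I-1,I-2,II-1,II-2]: 18 consistent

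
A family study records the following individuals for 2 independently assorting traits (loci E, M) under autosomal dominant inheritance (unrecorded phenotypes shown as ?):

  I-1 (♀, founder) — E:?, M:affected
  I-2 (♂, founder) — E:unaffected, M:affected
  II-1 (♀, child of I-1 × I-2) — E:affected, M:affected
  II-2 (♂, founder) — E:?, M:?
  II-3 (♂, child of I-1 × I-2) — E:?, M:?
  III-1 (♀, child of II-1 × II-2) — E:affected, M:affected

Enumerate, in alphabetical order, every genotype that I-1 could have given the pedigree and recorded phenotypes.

I-1 ∈ {EE MM, EE Mm, Ee MM, Ee Mm}

E/I-1 ? ·: Ee|EE
E/I-2 un ·: ee
E/II-1 aff I-1×I-2: Ee
E/II-2 ? ·: ee|Ee|EE
E/II-3 ? I-1×I-2: ee|Ee
E/III-1 aff II-1×II-2: Ee|EE
⇒ E over [I-1,I-2,II-1,II-2,II-3,III-1]: 15 consistent
M/I-1 aff ·: Mm|MM
M/I-2 aff ·: Mm|MM
M/II-1 aff I-1×I-2: Mm|MM
M/II-2 ? ·: mm|Mm|MM
M/II-3 ? I-1×I-2: mm|Mm|MM
M/III-1 aff II-1×II-2: Mm|MM
⇒ M over [I-1,I-2,II-1,II-2,II-3,III-1]: 67 consistent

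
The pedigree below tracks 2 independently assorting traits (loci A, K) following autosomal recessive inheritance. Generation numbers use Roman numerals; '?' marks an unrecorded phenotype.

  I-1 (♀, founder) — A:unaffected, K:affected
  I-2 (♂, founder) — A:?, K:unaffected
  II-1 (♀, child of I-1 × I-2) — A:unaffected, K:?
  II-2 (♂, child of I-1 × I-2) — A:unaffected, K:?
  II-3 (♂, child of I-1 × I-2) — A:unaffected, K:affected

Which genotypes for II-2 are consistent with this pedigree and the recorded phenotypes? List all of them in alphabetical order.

II-2 ∈ {AA Kk, AA kk, Aa Kk, Aa kk}

A/I-1 un ·: AA|Aa
A/I-2 ? ·: AA|Aa|aa
A/II-1 un I-1×I-2: AA|Aa
A/II-2 un I-1×I-2: AA|Aa
A/II-3 un I-1×I-2: AA|Aa
⇒ A over [I-1,I-2,II-1,II-2,II-3]: 27 consistent
K/I-1 aff ·: kk
K/I-2 un ·: Kk
K/II-1 ? I-1×I-2: Kk|kk
K/II-2 ? I-1×I-2: Kk|kk
K/II-3 aff I-1×I-2: kk
⇒ K over [I-1,I-2,II-1,II-2,II-3]: 4 consistent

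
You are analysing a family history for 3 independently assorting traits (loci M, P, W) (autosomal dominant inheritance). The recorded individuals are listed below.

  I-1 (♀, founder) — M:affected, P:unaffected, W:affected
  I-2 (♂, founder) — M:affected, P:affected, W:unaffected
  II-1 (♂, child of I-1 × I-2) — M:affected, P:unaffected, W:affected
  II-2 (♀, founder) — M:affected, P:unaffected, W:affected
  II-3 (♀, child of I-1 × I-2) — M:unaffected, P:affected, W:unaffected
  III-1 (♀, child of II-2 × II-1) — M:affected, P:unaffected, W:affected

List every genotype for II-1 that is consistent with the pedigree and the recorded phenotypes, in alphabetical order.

II-1 ∈ {MM pp Ww, Mm pp Ww}

M/I-1 aff ·: Mm
M/I-2 aff ·: Mm
M/II-1 aff I-1×I-2: Mm|MM
M/II-2 aff ·: Mm|MM
M/II-3 un I-1×I-2: mm
M/III-1 aff II-2×II-1: Mm|MM
⇒ M over [I-1,I-2,II-1,II-2,II-3,III-1]: 7 consistent
P/I-1 un ·: pp
P/I-2 aff ·: Pp
P/II-1 un I-1×I-2: pp
P/II-2 un ·: pp
P/II-3 aff I-1×I-2: Pp
P/III-1 un II-2×II-1: pp
⇒ P over [I-1,I-2,II-1,II-2,II-3,III-1]: 1 consistent
W/I-1 aff ·: Ww
W/I-2 un ·: ww
W/II-1 aff I-1×I-2: Ww
W/II-2 aff ·: Ww|WW
W/II-3 un I-1×I-2: ww
W/III-1 aff II-2×II-1: Ww|WW
⇒ W over [I-1,I-2,II-1,II-2,II-3,III-1]: 4 consistent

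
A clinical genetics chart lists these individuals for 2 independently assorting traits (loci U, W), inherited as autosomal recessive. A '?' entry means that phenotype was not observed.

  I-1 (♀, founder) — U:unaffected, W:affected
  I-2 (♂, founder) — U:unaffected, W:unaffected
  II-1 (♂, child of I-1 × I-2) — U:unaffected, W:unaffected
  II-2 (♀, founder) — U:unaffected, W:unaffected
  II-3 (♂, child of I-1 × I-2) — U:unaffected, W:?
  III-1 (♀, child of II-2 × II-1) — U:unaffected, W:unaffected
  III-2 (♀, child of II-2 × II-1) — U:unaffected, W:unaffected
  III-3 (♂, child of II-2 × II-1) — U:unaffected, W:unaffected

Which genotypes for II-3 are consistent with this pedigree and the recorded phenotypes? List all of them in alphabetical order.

U/I-1 un ·: UU|Uu
U/I-2 un ·: UU|Uu
U/II-1 un I-1×I-2: UU|Uu
U/II-2 un ·: UU|Uu
U/II-3 un I-1×I-2: UU|Uu
U/III-1 un II-2×II-1: UU|Uu
U/III-2 un II-2×II-1: UU|Uu
U/III-3 un II-2×II-1: UU|Uu
⇒ U over [I-1,I-2,II-1,II-2,II-3,III-1,III-2,III-3]: 159 consistent
W/I-1 aff ·: ww
W/I-2 un ·: WW|Ww
W/II-1 un I-1×I-2: Ww
W/II-2 un ·: WW|Ww
W/II-3 ? I-1×I-2: Ww|ww
W/III-1 un II-2×II-1: WW|Ww
W/III-2 un II-2×II-1: WW|Ww
W/III-3 un II-2×II-1: WW|Ww
⇒ W over [I-1,I-2,II-1,II-2,II-3,III-1,III-2,III-3]: 48 consistent

II-3 ∈ {UU Ww, UU ww, Uu Ww, Uu ww}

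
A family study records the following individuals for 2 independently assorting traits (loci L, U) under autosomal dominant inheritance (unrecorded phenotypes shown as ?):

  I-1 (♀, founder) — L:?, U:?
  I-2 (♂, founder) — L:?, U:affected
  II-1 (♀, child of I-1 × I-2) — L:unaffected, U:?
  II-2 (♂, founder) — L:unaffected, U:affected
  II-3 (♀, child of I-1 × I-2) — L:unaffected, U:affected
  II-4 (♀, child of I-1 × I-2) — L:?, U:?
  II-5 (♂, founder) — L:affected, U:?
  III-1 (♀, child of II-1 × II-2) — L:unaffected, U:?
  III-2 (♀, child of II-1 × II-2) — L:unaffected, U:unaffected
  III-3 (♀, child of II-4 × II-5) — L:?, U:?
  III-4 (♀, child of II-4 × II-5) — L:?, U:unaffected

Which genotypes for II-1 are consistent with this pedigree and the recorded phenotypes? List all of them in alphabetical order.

II-1 ∈ {ll Uu, ll uu}

L/I-1 ? ·: ll|Ll
L/I-2 ? ·: ll|Ll
L/II-1 un I-1×I-2: ll
L/II-2 un ·: ll
L/II-3 un I-1×I-2: ll
L/II-4 ? I-1×I-2: ll|Ll|LL
L/II-5 aff ·: Ll|LL
L/III-1 un II-1×II-2: ll
L/III-2 un II-1×II-2: ll
L/III-3 ? II-4×II-5: ll|Ll|LL
L/III-4 ? II-4×II-5: ll|Ll|LL
⇒ L over [I-1,I-2,II-1,II-2,II-3,II-4,II-5,III-1,III-2,III-3,III-4]: 64 consistent
U/I-1 ? ·: uu|Uu|UU
U/I-2 aff ·: Uu|UU
U/II-1 ? I-1×I-2: uu|Uu
U/II-2 aff ·: Uu
U/II-3 aff I-1×I-2: Uu|UU
U/II-4 ? I-1×I-2: uu|Uu
U/II-5 ? ·: uu|Uu
U/III-1 ? II-1×II-2: uu|Uu|UU
U/III-2 un II-1×II-2: uu
U/III-3 ? II-4×II-5: uu|Uu|UU
U/III-4 un II-4×II-5: uu
⇒ U over [I-1,I-2,II-1,II-2,II-3,II-4,II-5,III-1,III-2,III-3,III-4]: 195 consistent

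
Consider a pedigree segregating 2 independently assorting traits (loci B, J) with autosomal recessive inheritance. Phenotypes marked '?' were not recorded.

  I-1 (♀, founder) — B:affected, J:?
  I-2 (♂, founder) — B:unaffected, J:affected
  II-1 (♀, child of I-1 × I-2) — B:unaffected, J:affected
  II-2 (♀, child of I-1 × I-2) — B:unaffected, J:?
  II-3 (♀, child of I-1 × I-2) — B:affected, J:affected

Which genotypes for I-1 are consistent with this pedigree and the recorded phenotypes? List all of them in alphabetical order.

B/I-1 aff ·: bb
B/I-2 un ·: Bb
B/II-1 un I-1×I-2: Bb
B/II-2 un I-1×I-2: Bb
B/II-3 aff I-1×I-2: bb
⇒ B over [I-1,I-2,II-1,II-2,II-3]: 1 consistent
J/I-1 ? ·: Jj|jj
J/I-2 aff ·: jj
J/II-1 aff I-1×I-2: jj
J/II-2 ? I-1×I-2: Jj|jj
J/II-3 aff I-1×I-2: jj
⇒ J over [I-1,I-2,II-1,II-2,II-3]: 3 consistent

I-1 ∈ {bb Jj, bb jj}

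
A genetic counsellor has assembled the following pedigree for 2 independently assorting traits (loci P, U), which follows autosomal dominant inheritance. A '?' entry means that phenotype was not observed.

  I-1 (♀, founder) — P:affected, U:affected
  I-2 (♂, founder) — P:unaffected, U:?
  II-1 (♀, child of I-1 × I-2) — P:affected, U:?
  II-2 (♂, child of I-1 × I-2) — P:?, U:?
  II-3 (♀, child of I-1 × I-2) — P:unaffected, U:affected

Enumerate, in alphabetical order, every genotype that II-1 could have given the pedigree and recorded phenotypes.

P/I-1 aff ·: Pp
P/I-2 un ·: pp
P/II-1 aff I-1×I-2: Pp
P/II-2 ? I-1×I-2: pp|Pp
P/II-3 un I-1×I-2: pp
⇒ P over [I-1,I-2,II-1,II-2,II-3]: 2 consistent
U/I-1 aff ·: Uu|UU
U/I-2 ? ·: uu|Uu|UU
U/II-1 ? I-1×I-2: uu|Uu|UU
U/II-2 ? I-1×I-2: uu|Uu|UU
U/II-3 aff I-1×I-2: Uu|UU
⇒ U over [I-1,I-2,II-1,II-2,II-3]: 40 consistent

II-1 ∈ {Pp UU, Pp Uu, Pp uu}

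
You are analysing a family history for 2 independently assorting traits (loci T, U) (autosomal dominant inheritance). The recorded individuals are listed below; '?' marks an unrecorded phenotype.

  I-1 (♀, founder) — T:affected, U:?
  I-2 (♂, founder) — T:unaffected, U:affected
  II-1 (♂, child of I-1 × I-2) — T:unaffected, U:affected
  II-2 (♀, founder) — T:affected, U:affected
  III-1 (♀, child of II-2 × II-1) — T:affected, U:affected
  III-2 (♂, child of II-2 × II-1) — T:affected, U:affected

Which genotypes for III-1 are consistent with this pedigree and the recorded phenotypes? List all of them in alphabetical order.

T/I-1 aff ·: Tt
T/I-2 un ·: tt
T/II-1 un I-1×I-2: tt
T/II-2 aff ·: Tt|TT
T/III-1 aff II-2×II-1: Tt
T/III-2 aff II-2×II-1: Tt
⇒ T over [I-1,I-2,II-1,II-2,III-1,III-2]: 2 consistent
U/I-1 ? ·: uu|Uu|UU
U/I-2 aff ·: Uu|UU
U/II-1 aff I-1×I-2: Uu|UU
U/II-2 aff ·: Uu|UU
U/III-1 aff II-2×II-1: Uu|UU
U/III-2 aff II-2×II-1: Uu|UU
⇒ U over [I-1,I-2,II-1,II-2,III-1,III-2]: 60 consistent

III-1 ∈ {Tt UU, Tt Uu}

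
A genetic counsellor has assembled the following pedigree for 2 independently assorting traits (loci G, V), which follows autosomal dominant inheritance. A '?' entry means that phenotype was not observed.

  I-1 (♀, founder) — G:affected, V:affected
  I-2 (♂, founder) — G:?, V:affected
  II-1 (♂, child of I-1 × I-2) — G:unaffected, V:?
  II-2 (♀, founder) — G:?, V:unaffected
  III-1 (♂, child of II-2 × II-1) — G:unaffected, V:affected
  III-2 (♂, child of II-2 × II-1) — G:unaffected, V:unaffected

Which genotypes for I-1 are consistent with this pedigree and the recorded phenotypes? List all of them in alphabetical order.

G/I-1 aff ·: Gg
G/I-2 ? ·: gg|Gg
G/II-1 un I-1×I-2: gg
G/II-2 ? ·: gg|Gg
G/III-1 un II-2×II-1: gg
G/III-2 un II-2×II-1: gg
⇒ G over [I-1,I-2,II-1,II-2,III-1,III-2]: 4 consistent
V/I-1 aff ·: Vv|VV
V/I-2 aff ·: Vv|VV
V/II-1 ? I-1×I-2: Vv
V/II-2 un ·: vv
V/III-1 aff II-2×II-1: Vv
V/III-2 un II-2×II-1: vv
⇒ V over [I-1,I-2,II-1,II-2,III-1,III-2]: 3 consistent

I-1 ∈ {Gg VV, Gg Vv}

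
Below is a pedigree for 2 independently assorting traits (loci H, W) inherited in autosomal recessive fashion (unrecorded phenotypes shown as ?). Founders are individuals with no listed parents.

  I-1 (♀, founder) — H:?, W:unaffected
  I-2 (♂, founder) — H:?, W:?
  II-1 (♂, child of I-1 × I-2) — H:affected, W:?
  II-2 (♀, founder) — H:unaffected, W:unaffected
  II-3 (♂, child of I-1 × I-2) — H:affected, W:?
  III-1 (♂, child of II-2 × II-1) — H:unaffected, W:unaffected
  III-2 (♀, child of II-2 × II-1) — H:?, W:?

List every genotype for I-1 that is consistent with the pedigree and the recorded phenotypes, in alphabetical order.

I-1 ∈ {Hh WW, Hh Ww, hh WW, hh Ww}

H/I-1 ? ·: Hh|hh
H/I-2 ? ·: Hh|hh
H/II-1 aff I-1×I-2: hh
H/II-2 un ·: HH|Hh
H/II-3 aff I-1×I-2: hh
H/III-1 un II-2×II-1: Hh
H/III-2 ? II-2×II-1: Hh|hh
⇒ H over [I-1,I-2,II-1,II-2,II-3,III-1,III-2]: 12 consistent
W/I-1 un ·: WW|Ww
W/I-2 ? ·: WW|Ww|ww
W/II-1 ? I-1×I-2: WW|Ww|ww
W/II-2 un ·: WW|Ww
W/II-3 ? I-1×I-2: WW|Ww|ww
W/III-1 un II-2×II-1: WW|Ww
W/III-2 ? II-2×II-1: WW|Ww|ww
⇒ W over [I-1,I-2,II-1,II-2,II-3,III-1,III-2]: 155 consistent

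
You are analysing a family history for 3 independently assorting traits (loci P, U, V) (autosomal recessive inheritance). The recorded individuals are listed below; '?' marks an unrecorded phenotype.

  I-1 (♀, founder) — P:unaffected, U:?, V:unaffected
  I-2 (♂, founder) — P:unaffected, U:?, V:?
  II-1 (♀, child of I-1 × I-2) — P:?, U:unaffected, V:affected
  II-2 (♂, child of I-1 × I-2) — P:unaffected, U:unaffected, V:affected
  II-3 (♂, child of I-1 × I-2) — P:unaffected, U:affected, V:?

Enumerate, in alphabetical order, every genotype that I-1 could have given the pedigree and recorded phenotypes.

I-1 ∈ {PP Uu Vv, PP uu Vv, Pp Uu Vv, Pp uu Vv}

P/I-1 un ·: PP|Pp
P/I-2 un ·: PP|Pp
P/II-1 ? I-1×I-2: PP|Pp|pp
P/II-2 un I-1×I-2: PP|Pp
P/II-3 un I-1×I-2: PP|Pp
⇒ P over [I-1,I-2,II-1,II-2,II-3]: 29 consistent
U/I-1 ? ·: Uu|uu
U/I-2 ? ·: Uu|uu
U/II-1 un I-1×I-2: UU|Uu
U/II-2 un I-1×I-2: UU|Uu
U/II-3 aff I-1×I-2: uu
⇒ U over [I-1,I-2,II-1,II-2,II-3]: 6 consistent
V/I-1 un ·: Vv
V/I-2 ? ·: Vv|vv
V/II-1 aff I-1×I-2: vv
V/II-2 aff I-1×I-2: vv
V/II-3 ? I-1×I-2: VV|Vv|vv
⇒ V over [I-1,I-2,II-1,II-2,II-3]: 5 consistent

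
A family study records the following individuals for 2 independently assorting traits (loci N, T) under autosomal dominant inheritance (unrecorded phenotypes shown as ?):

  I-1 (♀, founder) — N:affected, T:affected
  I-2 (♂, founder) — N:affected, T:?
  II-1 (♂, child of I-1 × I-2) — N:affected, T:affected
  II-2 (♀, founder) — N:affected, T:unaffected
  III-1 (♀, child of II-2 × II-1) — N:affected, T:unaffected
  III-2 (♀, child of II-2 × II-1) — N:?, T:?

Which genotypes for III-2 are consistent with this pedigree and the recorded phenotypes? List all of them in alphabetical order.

III-2 ∈ {NN Tt, NN tt, Nn Tt, Nn tt, nn Tt, nn tt}

N/I-1 aff ·: Nn|NN
N/I-2 aff ·: Nn|NN
N/II-1 aff I-1×I-2: Nn|NN
N/II-2 aff ·: Nn|NN
N/III-1 aff II-2×II-1: Nn|NN
N/III-2 ? II-2×II-1: nn|Nn|NN
⇒ N over [I-1,I-2,II-1,II-2,III-1,III-2]: 50 consistent
T/I-1 aff ·: Tt|TT
T/I-2 ? ·: tt|Tt|TT
T/II-1 aff I-1×I-2: Tt
T/II-2 un ·: tt
T/III-1 un II-2×II-1: tt
T/III-2 ? II-2×II-1: tt|Tt
⇒ T over [I-1,I-2,II-1,II-2,III-1,III-2]: 10 consistent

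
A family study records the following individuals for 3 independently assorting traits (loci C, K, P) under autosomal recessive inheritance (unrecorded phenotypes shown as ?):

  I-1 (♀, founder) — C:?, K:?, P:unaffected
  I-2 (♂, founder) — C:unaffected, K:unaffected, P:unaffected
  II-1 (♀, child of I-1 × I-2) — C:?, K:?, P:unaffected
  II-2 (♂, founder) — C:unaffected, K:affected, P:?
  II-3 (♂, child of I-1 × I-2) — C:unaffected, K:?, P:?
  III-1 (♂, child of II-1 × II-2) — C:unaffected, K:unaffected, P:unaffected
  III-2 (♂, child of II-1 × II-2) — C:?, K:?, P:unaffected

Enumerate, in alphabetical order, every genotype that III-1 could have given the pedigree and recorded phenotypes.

C/I-1 ? ·: CC|Cc|cc
C/I-2 un ·: CC|Cc
C/II-1 ? I-1×I-2: CC|Cc|cc
C/II-2 un ·: CC|Cc
C/II-3 un I-1×I-2: CC|Cc
C/III-1 un II-1×II-2: CC|Cc
C/III-2 ? II-1×II-2: CC|Cc|cc
⇒ C over [I-1,I-2,II-1,II-2,II-3,III-1,III-2]: 124 consistent
K/I-1 ? ·: KK|Kk|kk
K/I-2 un ·: KK|Kk
K/II-1 ? I-1×I-2: KK|Kk
K/II-2 aff ·: kk
K/II-3 ? I-1×I-2: KK|Kk|kk
K/III-1 un II-1×II-2: Kk
K/III-2 ? II-1×II-2: Kk|kk
⇒ K over [I-1,I-2,II-1,II-2,II-3,III-1,III-2]: 28 consistent
P/I-1 un ·: PP|Pp
P/I-2 un ·: PP|Pp
P/II-1 un I-1×I-2: PP|Pp
P/II-2 ? ·: PP|Pp|pp
P/II-3 ? I-1×I-2: PP|Pp|pp
P/III-1 un II-1×II-2: PP|Pp
P/III-2 un II-1×II-2: PP|Pp
⇒ P over [I-1,I-2,II-1,II-2,II-3,III-1,III-2]: 111 consistent

III-1 ∈ {CC Kk PP, CC Kk Pp, Cc Kk PP, Cc Kk Pp}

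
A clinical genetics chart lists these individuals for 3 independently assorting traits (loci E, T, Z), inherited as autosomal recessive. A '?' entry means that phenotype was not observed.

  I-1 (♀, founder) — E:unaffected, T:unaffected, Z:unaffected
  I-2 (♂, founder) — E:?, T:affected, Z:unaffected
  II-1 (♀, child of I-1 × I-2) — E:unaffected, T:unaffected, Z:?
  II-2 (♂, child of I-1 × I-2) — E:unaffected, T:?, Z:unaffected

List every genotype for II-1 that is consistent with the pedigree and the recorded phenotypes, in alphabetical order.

II-1 ∈ {EE Tt ZZ, EE Tt Zz, EE Tt zz, Ee Tt ZZ, Ee Tt Zz, Ee Tt zz}

E/I-1 un ·: EE|Ee
E/I-2 ? ·: EE|Ee|ee
E/II-1 un I-1×I-2: EE|Ee
E/II-2 un I-1×I-2: EE|Ee
⇒ E over [I-1,I-2,II-1,II-2]: 15 consistent
T/I-1 un ·: TT|Tt
T/I-2 aff ·: tt
T/II-1 un I-1×I-2: Tt
T/II-2 ? I-1×I-2: Tt|tt
⇒ T over [I-1,I-2,II-1,II-2]: 3 consistent
Z/I-1 un ·: ZZ|Zz
Z/I-2 un ·: ZZ|Zz
Z/II-1 ? I-1×I-2: ZZ|Zz|zz
Z/II-2 un I-1×I-2: ZZ|Zz
⇒ Z over [I-1,I-2,II-1,II-2]: 15 consistent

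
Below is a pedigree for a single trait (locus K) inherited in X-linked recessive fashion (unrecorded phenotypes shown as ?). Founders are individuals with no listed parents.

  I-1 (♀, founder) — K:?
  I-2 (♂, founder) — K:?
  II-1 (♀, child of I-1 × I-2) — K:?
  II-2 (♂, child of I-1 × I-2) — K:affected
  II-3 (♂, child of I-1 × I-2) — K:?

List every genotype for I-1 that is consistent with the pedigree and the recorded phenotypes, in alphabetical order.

I-1 ∈ {X^KX^k, X^kX^k}

K/I-1 ? ·: X^KX^k|X^kX^k
K/I-2 ? ·: X^KY|X^kY
K/II-1 ? I-1×I-2: X^KX^K|X^KX^k|X^kX^k
K/II-2 aff I-1×I-2: X^kY
K/II-3 ? I-1×I-2: X^KY|X^kY
⇒ K over [I-1,I-2,II-1,II-2,II-3]: 10 consistent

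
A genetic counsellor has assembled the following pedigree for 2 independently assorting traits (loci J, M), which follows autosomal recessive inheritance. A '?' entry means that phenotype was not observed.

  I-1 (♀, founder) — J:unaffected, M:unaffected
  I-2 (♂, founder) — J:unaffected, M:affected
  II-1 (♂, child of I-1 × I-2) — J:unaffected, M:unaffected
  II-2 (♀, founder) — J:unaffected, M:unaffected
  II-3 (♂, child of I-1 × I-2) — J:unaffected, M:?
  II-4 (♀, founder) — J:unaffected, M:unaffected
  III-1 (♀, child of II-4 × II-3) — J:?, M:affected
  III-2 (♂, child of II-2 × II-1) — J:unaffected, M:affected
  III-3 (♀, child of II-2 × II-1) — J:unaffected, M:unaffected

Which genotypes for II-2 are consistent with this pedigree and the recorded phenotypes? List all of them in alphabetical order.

II-2 ∈ {JJ Mm, Jj Mm}

J/I-1 un ·: JJ|Jj
J/I-2 un ·: JJ|Jj
J/II-1 un I-1×I-2: JJ|Jj
J/II-2 un ·: JJ|Jj
J/II-3 un I-1×I-2: JJ|Jj
J/II-4 un ·: JJ|Jj
J/III-1 ? II-4×II-3: JJ|Jj|jj
J/III-2 un II-2×II-1: JJ|Jj
J/III-3 un II-2×II-1: JJ|Jj
⇒ J over [I-1,I-2,II-1,II-2,II-3,II-4,III-1,III-2,III-3]: 327 consistent
M/I-1 un ·: MM|Mm
M/I-2 aff ·: mm
M/II-1 un I-1×I-2: Mm
M/II-2 un ·: Mm
M/II-3 ? I-1×I-2: Mm|mm
M/II-4 un ·: Mm
M/III-1 aff II-4×II-3: mm
M/III-2 aff II-2×II-1: mm
M/III-3 un II-2×II-1: MM|Mm
⇒ M over [I-1,I-2,II-1,II-2,II-3,II-4,III-1,III-2,III-3]: 6 consistent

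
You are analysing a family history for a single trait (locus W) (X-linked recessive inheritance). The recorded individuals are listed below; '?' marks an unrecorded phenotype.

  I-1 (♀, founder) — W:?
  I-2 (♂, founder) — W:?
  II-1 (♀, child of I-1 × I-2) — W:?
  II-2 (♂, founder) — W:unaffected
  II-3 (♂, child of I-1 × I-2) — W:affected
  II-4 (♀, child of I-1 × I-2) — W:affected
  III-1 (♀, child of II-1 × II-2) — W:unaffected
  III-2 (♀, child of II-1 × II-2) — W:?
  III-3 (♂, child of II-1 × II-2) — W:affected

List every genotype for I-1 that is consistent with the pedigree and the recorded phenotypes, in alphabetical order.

I-1 ∈ {X^WX^w, X^wX^w}

W/I-1 ? ·: X^WX^w|X^wX^w
W/I-2 ? ·: X^wY
W/II-1 ? I-1×I-2: X^WX^w|X^wX^w
W/II-2 un ·: X^WY
W/II-3 aff I-1×I-2: X^wY
W/II-4 aff I-1×I-2: X^wX^w
W/III-1 un II-1×II-2: X^WX^W|X^WX^w
W/III-2 ? II-1×II-2: X^WX^W|X^WX^w
W/III-3 aff II-1×II-2: X^wY
⇒ W over [I-1,I-2,II-1,II-2,II-3,II-4,III-1,III-2,III-3]: 6 consistent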